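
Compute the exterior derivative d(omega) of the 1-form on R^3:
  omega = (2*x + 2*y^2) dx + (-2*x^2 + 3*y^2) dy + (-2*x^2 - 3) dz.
d(omega) = (-4*x - 4*y) dx ∧ dy + (-4*x) dx ∧ dz

For a 1-form omega = sum_i f_i dx_i, the exterior derivative is
  d(omega) = sum_{i < j} (∂f_j/∂x_i - ∂f_i/∂x_j) dx_i ∧ dx_j.
  coefficient of dx ∧ dy: ∂f_2/∂x - ∂f_1/∂y = ∂(-2*x^2 + 3*y^2)/∂x - ∂(2*x + 2*y^2)/∂y = -4*x - 4*y
  coefficient of dx ∧ dz: ∂f_3/∂x - ∂f_1/∂z = ∂(-2*x^2 - 3)/∂x - ∂(2*x + 2*y^2)/∂z = -4*x
Assembling: d(omega) = (-4*x - 4*y) dx ∧ dy + (-4*x) dx ∧ dz.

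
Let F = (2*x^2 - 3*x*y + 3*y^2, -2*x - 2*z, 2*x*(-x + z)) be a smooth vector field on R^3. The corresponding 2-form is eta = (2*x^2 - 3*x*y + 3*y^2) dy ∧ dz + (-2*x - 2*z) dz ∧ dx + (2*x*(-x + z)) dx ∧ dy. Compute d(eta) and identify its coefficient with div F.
d(eta) = (6*x - 3*y) dx ∧ dy ∧ dz; div F = 6*x - 3*y

For a 2-form in R^3 of the form above, applying d gives a 3-form with coefficient ∂P/∂x + ∂Q/∂y + ∂R/∂z:
  ∂P/∂x = 4*x - 3*y
  ∂Q/∂y = 0
  ∂R/∂z = 2*x
Sum = 6*x - 3*y, which is exactly div F.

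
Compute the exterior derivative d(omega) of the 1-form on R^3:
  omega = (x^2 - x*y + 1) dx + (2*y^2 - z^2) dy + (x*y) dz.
d(omega) = (x) dx ∧ dy + (y) dx ∧ dz + (x + 2*z) dy ∧ dz

For a 1-form omega = sum_i f_i dx_i, the exterior derivative is
  d(omega) = sum_{i < j} (∂f_j/∂x_i - ∂f_i/∂x_j) dx_i ∧ dx_j.
  coefficient of dx ∧ dy: ∂f_2/∂x - ∂f_1/∂y = ∂(2*y^2 - z^2)/∂x - ∂(x^2 - x*y + 1)/∂y = x
  coefficient of dx ∧ dz: ∂f_3/∂x - ∂f_1/∂z = ∂(x*y)/∂x - ∂(x^2 - x*y + 1)/∂z = y
  coefficient of dy ∧ dz: ∂f_3/∂y - ∂f_2/∂z = ∂(x*y)/∂y - ∂(2*y^2 - z^2)/∂z = x + 2*z
Assembling: d(omega) = (x) dx ∧ dy + (y) dx ∧ dz + (x + 2*z) dy ∧ dz.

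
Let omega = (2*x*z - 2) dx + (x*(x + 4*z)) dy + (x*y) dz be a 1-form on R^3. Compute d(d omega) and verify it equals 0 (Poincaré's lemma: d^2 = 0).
d(d omega) = 0

Step 1: d omega = sum_{i<j} (∂f_j/∂x_i - ∂f_i/∂x_j) dx_i ∧ dx_j:
  coeff of dx ∧ dy: 2*x + 4*z
  coeff of dx ∧ dz: -2*x + y
  coeff of dy ∧ dz: -3*x
Step 2: Apply d again to each 2-form coefficient. The only possible 3-form in R^3 is dx ∧ dy ∧ dz, with coefficient
  ∂(coeff of dy∧dz)/∂x - ∂(coeff of dx∧dz)/∂y + ∂(coeff of dx∧dy)/∂z
  = ∂/∂x (-3*x) - ∂/∂y (-2*x + y) + ∂/∂z (2*x + 4*z).
Each of these terms simplifies to sums of mixed partials that cancel in pairs. The result is 0 (by equality of mixed partials for smooth functions — Schwarz / Clairaut).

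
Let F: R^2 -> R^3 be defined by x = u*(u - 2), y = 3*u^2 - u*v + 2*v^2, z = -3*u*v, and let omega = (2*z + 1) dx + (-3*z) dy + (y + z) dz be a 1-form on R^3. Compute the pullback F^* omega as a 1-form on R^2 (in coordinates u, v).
F^* omega = (33*u^2*v + 3*u*v^2 + 12*u*v + 2*u - 6*v^3 - 2) du + (3*u*(-3*u^2 + u*v + 10*v^2)) dv

Using F^*(f dg) = (f ∘ F) d(g ∘ F), substitute each coordinate x_i by F_i(u, v) in f_i, and replace dx_i by d F_i = (∂F_i/∂u) du + (∂F_i/∂v) dv.
  For the x component: f_1(F) = -6*u*v + 1; d F_1 = (2*u - 2) du + (0) dv
  For the y component: f_2(F) = 9*u*v; d F_2 = (6*u - v) du + (-u + 4*v) dv
  For the z component: f_3(F) = 3*u^2 - 4*u*v + 2*v^2; d F_3 = (-3*v) du + (-3*u) dv
Combining and collecting du, dv coefficients:
  coeff of du: 33*u^2*v + 3*u*v^2 + 12*u*v + 2*u - 6*v^3 - 2
  coeff of dv: 3*u*(-3*u^2 + u*v + 10*v^2)
F^* omega = (33*u^2*v + 3*u*v^2 + 12*u*v + 2*u - 6*v^3 - 2) du + (3*u*(-3*u^2 + u*v + 10*v^2)) dv.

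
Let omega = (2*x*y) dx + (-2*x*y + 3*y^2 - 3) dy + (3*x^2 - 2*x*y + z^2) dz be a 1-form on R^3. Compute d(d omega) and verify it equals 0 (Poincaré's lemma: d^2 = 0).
d(d omega) = 0

Step 1: d omega = sum_{i<j} (∂f_j/∂x_i - ∂f_i/∂x_j) dx_i ∧ dx_j:
  coeff of dx ∧ dy: -2*x - 2*y
  coeff of dx ∧ dz: 6*x - 2*y
  coeff of dy ∧ dz: -2*x
Step 2: Apply d again to each 2-form coefficient. The only possible 3-form in R^3 is dx ∧ dy ∧ dz, with coefficient
  ∂(coeff of dy∧dz)/∂x - ∂(coeff of dx∧dz)/∂y + ∂(coeff of dx∧dy)/∂z
  = ∂/∂x (-2*x) - ∂/∂y (6*x - 2*y) + ∂/∂z (-2*x - 2*y).
Each of these terms simplifies to sums of mixed partials that cancel in pairs. The result is 0 (by equality of mixed partials for smooth functions — Schwarz / Clairaut).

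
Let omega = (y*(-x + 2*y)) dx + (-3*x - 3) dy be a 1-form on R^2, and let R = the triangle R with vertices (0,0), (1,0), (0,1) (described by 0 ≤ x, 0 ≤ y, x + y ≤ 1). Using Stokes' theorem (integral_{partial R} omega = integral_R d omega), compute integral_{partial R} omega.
integral_(partial R) omega = -2

Stokes: integral_partial_R omega = integral_R d omega with d omega = (∂Q/∂x - ∂P/∂y) dx ∧ dy.
  ∂Q/∂x = -3
  ∂P/∂y = -x + 4*y
  integrand = ∂Q/∂x - ∂P/∂y = x - 4*y - 3.
Integrating over R: integral_0^1 integral_0^{1-x} (x - 4*y - 3) dy dx = -2.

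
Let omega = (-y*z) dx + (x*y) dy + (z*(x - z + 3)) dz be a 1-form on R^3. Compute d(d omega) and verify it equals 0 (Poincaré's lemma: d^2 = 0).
d(d omega) = 0

Step 1: d omega = sum_{i<j} (∂f_j/∂x_i - ∂f_i/∂x_j) dx_i ∧ dx_j:
  coeff of dx ∧ dy: y + z
  coeff of dx ∧ dz: y + z
  coeff of dy ∧ dz: 0
Step 2: Apply d again to each 2-form coefficient. The only possible 3-form in R^3 is dx ∧ dy ∧ dz, with coefficient
  ∂(coeff of dy∧dz)/∂x - ∂(coeff of dx∧dz)/∂y + ∂(coeff of dx∧dy)/∂z
  = ∂/∂x (0) - ∂/∂y (y + z) + ∂/∂z (y + z).
Each of these terms simplifies to sums of mixed partials that cancel in pairs. The result is 0 (by equality of mixed partials for smooth functions — Schwarz / Clairaut).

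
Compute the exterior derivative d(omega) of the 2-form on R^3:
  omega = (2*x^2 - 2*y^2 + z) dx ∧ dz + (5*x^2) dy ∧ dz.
d(omega) = (10*x + 4*y) dx ∧ dy ∧ dz

For a 2-form omega = sum_{i<j} g_{ij} dx_i ∧ dx_j, the exterior derivative is
  d(omega) = sum_{i<j} d(g_{ij}) ∧ dx_i ∧ dx_j = sum_{i<j, k} (∂g_{ij}/∂x_k) dx_k ∧ dx_i ∧ dx_j.
Expand each term, using dx_k ∧ dx_i ∧ dx_j = sgn(permutation) dx_{(a)} ∧ dx_{(b)} ∧ dx_{(c)} with (a < b < c) sorted:
  d(2*x^2 - 2*y^2 + z) includes (∂/∂y)(2*x^2 - 2*y^2 + z) dy = (-4*y) dy, which multiplied by dx ∧ dz gives (4*y) dx ∧ dy ∧ dz
  d(5*x^2) includes (∂/∂x)(5*x^2) dx = (10*x) dx, which multiplied by dy ∧ dz gives (10*x) dx ∧ dy ∧ dz
Collecting like 3-forms: d(omega) = (10*x + 4*y) dx ∧ dy ∧ dz.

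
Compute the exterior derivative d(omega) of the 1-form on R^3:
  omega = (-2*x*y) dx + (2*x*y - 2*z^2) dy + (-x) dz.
d(omega) = (2*x + 2*y) dx ∧ dy + (-1) dx ∧ dz + (4*z) dy ∧ dz

For a 1-form omega = sum_i f_i dx_i, the exterior derivative is
  d(omega) = sum_{i < j} (∂f_j/∂x_i - ∂f_i/∂x_j) dx_i ∧ dx_j.
  coefficient of dx ∧ dy: ∂f_2/∂x - ∂f_1/∂y = ∂(2*x*y - 2*z^2)/∂x - ∂(-2*x*y)/∂y = 2*x + 2*y
  coefficient of dx ∧ dz: ∂f_3/∂x - ∂f_1/∂z = ∂(-x)/∂x - ∂(-2*x*y)/∂z = -1
  coefficient of dy ∧ dz: ∂f_3/∂y - ∂f_2/∂z = ∂(-x)/∂y - ∂(2*x*y - 2*z^2)/∂z = 4*z
Assembling: d(omega) = (2*x + 2*y) dx ∧ dy + (-1) dx ∧ dz + (4*z) dy ∧ dz.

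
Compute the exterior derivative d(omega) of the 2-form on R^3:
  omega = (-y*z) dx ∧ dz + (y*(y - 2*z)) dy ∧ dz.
d(omega) = (z) dx ∧ dy ∧ dz

For a 2-form omega = sum_{i<j} g_{ij} dx_i ∧ dx_j, the exterior derivative is
  d(omega) = sum_{i<j} d(g_{ij}) ∧ dx_i ∧ dx_j = sum_{i<j, k} (∂g_{ij}/∂x_k) dx_k ∧ dx_i ∧ dx_j.
Expand each term, using dx_k ∧ dx_i ∧ dx_j = sgn(permutation) dx_{(a)} ∧ dx_{(b)} ∧ dx_{(c)} with (a < b < c) sorted:
  d(-y*z) includes (∂/∂y)(-y*z) dy = (-z) dy, which multiplied by dx ∧ dz gives (z) dx ∧ dy ∧ dz
Collecting like 3-forms: d(omega) = (z) dx ∧ dy ∧ dz.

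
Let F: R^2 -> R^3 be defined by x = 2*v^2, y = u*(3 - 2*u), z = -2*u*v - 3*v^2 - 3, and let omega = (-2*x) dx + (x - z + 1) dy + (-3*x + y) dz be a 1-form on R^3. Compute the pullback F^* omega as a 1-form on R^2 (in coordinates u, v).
F^* omega = (-4*u^2*v - 20*u*v^2 - 16*u + 12*v^3 + 15*v^2 + 12) du + (4*u^3 + 12*u^2*v - 6*u^2 + 12*u*v^2 - 18*u*v + 20*v^3) dv

Using F^*(f dg) = (f ∘ F) d(g ∘ F), substitute each coordinate x_i by F_i(u, v) in f_i, and replace dx_i by d F_i = (∂F_i/∂u) du + (∂F_i/∂v) dv.
  For the x component: f_1(F) = -4*v^2; d F_1 = (0) du + (4*v) dv
  For the y component: f_2(F) = 2*u*v + 5*v^2 + 4; d F_2 = (3 - 4*u) du + (0) dv
  For the z component: f_3(F) = -2*u^2 + 3*u - 6*v^2; d F_3 = (-2*v) du + (-2*u - 6*v) dv
Combining and collecting du, dv coefficients:
  coeff of du: -4*u^2*v - 20*u*v^2 - 16*u + 12*v^3 + 15*v^2 + 12
  coeff of dv: 4*u^3 + 12*u^2*v - 6*u^2 + 12*u*v^2 - 18*u*v + 20*v^3
F^* omega = (-4*u^2*v - 20*u*v^2 - 16*u + 12*v^3 + 15*v^2 + 12) du + (4*u^3 + 12*u^2*v - 6*u^2 + 12*u*v^2 - 18*u*v + 20*v^3) dv.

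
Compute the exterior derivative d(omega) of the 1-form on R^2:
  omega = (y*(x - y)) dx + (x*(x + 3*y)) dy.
d(omega) = (x + 5*y) dx ∧ dy

For a 1-form omega = sum_i f_i dx_i, the exterior derivative is
  d(omega) = sum_{i < j} (∂f_j/∂x_i - ∂f_i/∂x_j) dx_i ∧ dx_j.
  coefficient of dx ∧ dy: ∂f_2/∂x - ∂f_1/∂y = ∂(x*(x + 3*y))/∂x - ∂(y*(x - y))/∂y = x + 5*y
Assembling: d(omega) = (x + 5*y) dx ∧ dy.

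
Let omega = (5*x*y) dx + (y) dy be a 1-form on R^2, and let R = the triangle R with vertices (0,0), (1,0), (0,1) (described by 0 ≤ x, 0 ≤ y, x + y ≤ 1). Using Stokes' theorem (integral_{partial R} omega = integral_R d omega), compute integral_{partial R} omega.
integral_(partial R) omega = -5/6

Stokes: integral_partial_R omega = integral_R d omega with d omega = (∂Q/∂x - ∂P/∂y) dx ∧ dy.
  ∂Q/∂x = 0
  ∂P/∂y = 5*x
  integrand = ∂Q/∂x - ∂P/∂y = -5*x.
Integrating over R: integral_0^1 integral_0^{1-x} (-5*x) dy dx = -5/6.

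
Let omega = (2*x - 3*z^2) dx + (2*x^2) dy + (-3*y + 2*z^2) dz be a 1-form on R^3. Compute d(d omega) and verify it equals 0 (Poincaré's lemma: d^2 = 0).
d(d omega) = 0

Step 1: d omega = sum_{i<j} (∂f_j/∂x_i - ∂f_i/∂x_j) dx_i ∧ dx_j:
  coeff of dx ∧ dy: 4*x
  coeff of dx ∧ dz: 6*z
  coeff of dy ∧ dz: -3
Step 2: Apply d again to each 2-form coefficient. The only possible 3-form in R^3 is dx ∧ dy ∧ dz, with coefficient
  ∂(coeff of dy∧dz)/∂x - ∂(coeff of dx∧dz)/∂y + ∂(coeff of dx∧dy)/∂z
  = ∂/∂x (-3) - ∂/∂y (6*z) + ∂/∂z (4*x).
Each of these terms simplifies to sums of mixed partials that cancel in pairs. The result is 0 (by equality of mixed partials for smooth functions — Schwarz / Clairaut).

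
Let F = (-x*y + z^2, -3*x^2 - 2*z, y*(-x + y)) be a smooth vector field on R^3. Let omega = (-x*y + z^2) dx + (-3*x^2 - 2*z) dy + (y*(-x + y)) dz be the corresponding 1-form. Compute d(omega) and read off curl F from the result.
d(omega) = (-x + 2*y + 2) dy ∧ dz + (y + 2*z) dz ∧ dx + (-5*x) dx ∧ dy; curl F = (-x + 2*y + 2, y + 2*z, -5*x)

d omega = sum_{i<j} (∂f_j/∂x_i - ∂f_i/∂x_j) dx_i ∧ dx_j. Under the identification (dy ∧ dz, dz ∧ dx, dx ∧ dy) ↔ (e_x, e_y, e_z), the coefficients are exactly the components of curl F. Compute:
  ∂R/∂y - ∂Q/∂z = (-x + 2*y) - (-2) = -x + 2*y + 2
  ∂P/∂z - ∂R/∂x = (2*z) - (-y) = y + 2*z
  ∂Q/∂x - ∂P/∂y = (-6*x) - (-x) = -5*x.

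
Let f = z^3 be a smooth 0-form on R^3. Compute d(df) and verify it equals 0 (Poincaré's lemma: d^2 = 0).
d(df) = 0

Step 1: df = sum_i (∂f/∂x_i) dx_i = (0) dx + (0) dy + (3*z^2) dz.
Step 2: Apply d again. Using the 1-form formula, the coefficient of dx ∧ dy in d(df) is ∂^2 f/∂x ∂y - ∂^2 f/∂y ∂x = (0) - (0) = 0 (equality of mixed partials for smooth f).
Similarly for dx ∧ dz and dy ∧ dz — all coefficients vanish. So d(df) = 0.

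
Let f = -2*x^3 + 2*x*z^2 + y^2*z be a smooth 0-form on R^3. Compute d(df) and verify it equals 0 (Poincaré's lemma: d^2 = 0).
d(df) = 0

Step 1: df = sum_i (∂f/∂x_i) dx_i = (-6*x^2 + 2*z^2) dx + (2*y*z) dy + (4*x*z + y^2) dz.
Step 2: Apply d again. Using the 1-form formula, the coefficient of dx ∧ dy in d(df) is ∂^2 f/∂x ∂y - ∂^2 f/∂y ∂x = (0) - (0) = 0 (equality of mixed partials for smooth f).
Similarly for dx ∧ dz and dy ∧ dz — all coefficients vanish. So d(df) = 0.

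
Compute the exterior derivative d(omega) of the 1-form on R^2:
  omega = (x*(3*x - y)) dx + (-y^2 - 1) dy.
d(omega) = (x) dx ∧ dy

For a 1-form omega = sum_i f_i dx_i, the exterior derivative is
  d(omega) = sum_{i < j} (∂f_j/∂x_i - ∂f_i/∂x_j) dx_i ∧ dx_j.
  coefficient of dx ∧ dy: ∂f_2/∂x - ∂f_1/∂y = ∂(-y^2 - 1)/∂x - ∂(x*(3*x - y))/∂y = x
Assembling: d(omega) = (x) dx ∧ dy.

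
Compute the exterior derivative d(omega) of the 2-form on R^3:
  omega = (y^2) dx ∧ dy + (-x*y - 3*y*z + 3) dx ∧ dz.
d(omega) = (x + 3*z) dx ∧ dy ∧ dz

For a 2-form omega = sum_{i<j} g_{ij} dx_i ∧ dx_j, the exterior derivative is
  d(omega) = sum_{i<j} d(g_{ij}) ∧ dx_i ∧ dx_j = sum_{i<j, k} (∂g_{ij}/∂x_k) dx_k ∧ dx_i ∧ dx_j.
Expand each term, using dx_k ∧ dx_i ∧ dx_j = sgn(permutation) dx_{(a)} ∧ dx_{(b)} ∧ dx_{(c)} with (a < b < c) sorted:
  d(-x*y - 3*y*z + 3) includes (∂/∂y)(-x*y - 3*y*z + 3) dy = (-x - 3*z) dy, which multiplied by dx ∧ dz gives (x + 3*z) dx ∧ dy ∧ dz
Collecting like 3-forms: d(omega) = (x + 3*z) dx ∧ dy ∧ dz.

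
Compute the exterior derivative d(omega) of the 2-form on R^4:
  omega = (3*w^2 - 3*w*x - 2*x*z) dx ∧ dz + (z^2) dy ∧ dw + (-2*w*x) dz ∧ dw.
d(omega) = (4*w - 3*x) dx ∧ dz ∧ dw + (-2*z) dy ∧ dz ∧ dw

For a 2-form omega = sum_{i<j} g_{ij} dx_i ∧ dx_j, the exterior derivative is
  d(omega) = sum_{i<j} d(g_{ij}) ∧ dx_i ∧ dx_j = sum_{i<j, k} (∂g_{ij}/∂x_k) dx_k ∧ dx_i ∧ dx_j.
Expand each term, using dx_k ∧ dx_i ∧ dx_j = sgn(permutation) dx_{(a)} ∧ dx_{(b)} ∧ dx_{(c)} with (a < b < c) sorted:
  d(3*w^2 - 3*w*x - 2*x*z) includes (∂/∂w)(3*w^2 - 3*w*x - 2*x*z) dw = (6*w - 3*x) dw, which multiplied by dx ∧ dz gives (6*w - 3*x) dx ∧ dz ∧ dw
  d(z^2) includes (∂/∂z)(z^2) dz = (2*z) dz, which multiplied by dy ∧ dw gives (-2*z) dy ∧ dz ∧ dw
  d(-2*w*x) includes (∂/∂x)(-2*w*x) dx = (-2*w) dx, which multiplied by dz ∧ dw gives (-2*w) dx ∧ dz ∧ dw
Collecting like 3-forms: d(omega) = (4*w - 3*x) dx ∧ dz ∧ dw + (-2*z) dy ∧ dz ∧ dw.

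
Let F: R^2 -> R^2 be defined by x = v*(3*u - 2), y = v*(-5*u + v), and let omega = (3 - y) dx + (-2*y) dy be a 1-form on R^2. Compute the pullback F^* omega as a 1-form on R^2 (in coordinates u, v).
F^* omega = (v*(-35*u*v + 7*v^2 + 9)) du + (-35*u^2*v + 27*u*v^2 - 10*u*v + 9*u - 4*v^3 + 2*v^2 - 6) dv

Using F^*(f dg) = (f ∘ F) d(g ∘ F), substitute each coordinate x_i by F_i(u, v) in f_i, and replace dx_i by d F_i = (∂F_i/∂u) du + (∂F_i/∂v) dv.
  For the x component: f_1(F) = 5*u*v - v^2 + 3; d F_1 = (3*v) du + (3*u - 2) dv
  For the y component: f_2(F) = 2*v*(5*u - v); d F_2 = (-5*v) du + (-5*u + 2*v) dv
Combining and collecting du, dv coefficients:
  coeff of du: v*(-35*u*v + 7*v^2 + 9)
  coeff of dv: -35*u^2*v + 27*u*v^2 - 10*u*v + 9*u - 4*v^3 + 2*v^2 - 6
F^* omega = (v*(-35*u*v + 7*v^2 + 9)) du + (-35*u^2*v + 27*u*v^2 - 10*u*v + 9*u - 4*v^3 + 2*v^2 - 6) dv.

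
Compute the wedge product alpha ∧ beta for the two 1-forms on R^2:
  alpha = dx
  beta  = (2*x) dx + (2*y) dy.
alpha ∧ beta = (2*y) dx ∧ dy

Distribute the wedge, using dx_i ∧ dx_j = -dx_j ∧ dx_i and dx_i ∧ dx_i = 0. For each pair (i, j) with i < j, the coefficient of dx_i ∧ dx_j in alpha ∧ beta is (alpha_i * beta_j - alpha_j * beta_i). Collecting: alpha ∧ beta = (2*y) dx ∧ dy.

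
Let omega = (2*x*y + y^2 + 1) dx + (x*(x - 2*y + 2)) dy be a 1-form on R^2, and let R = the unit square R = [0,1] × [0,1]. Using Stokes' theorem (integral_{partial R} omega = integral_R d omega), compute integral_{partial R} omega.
integral_(partial R) omega = 0

Stokes: integral_partial_R omega = integral_R d omega with d omega = (∂Q/∂x - ∂P/∂y) dx ∧ dy.
  ∂Q/∂x = 2*x - 2*y + 2
  ∂P/∂y = 2*x + 2*y
  integrand = ∂Q/∂x - ∂P/∂y = 2 - 4*y.
Integrating over R: integral_0^1 integral_0^1 (2 - 4*y) dx dy = 0.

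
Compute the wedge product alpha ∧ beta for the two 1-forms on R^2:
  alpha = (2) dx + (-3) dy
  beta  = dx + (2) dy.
alpha ∧ beta = (7) dx ∧ dy

Distribute the wedge, using dx_i ∧ dx_j = -dx_j ∧ dx_i and dx_i ∧ dx_i = 0. For each pair (i, j) with i < j, the coefficient of dx_i ∧ dx_j in alpha ∧ beta is (alpha_i * beta_j - alpha_j * beta_i). Collecting: alpha ∧ beta = (7) dx ∧ dy.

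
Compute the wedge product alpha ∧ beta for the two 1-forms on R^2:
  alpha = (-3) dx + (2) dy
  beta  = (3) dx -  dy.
alpha ∧ beta = (-3) dx ∧ dy

Distribute the wedge, using dx_i ∧ dx_j = -dx_j ∧ dx_i and dx_i ∧ dx_i = 0. For each pair (i, j) with i < j, the coefficient of dx_i ∧ dx_j in alpha ∧ beta is (alpha_i * beta_j - alpha_j * beta_i). Collecting: alpha ∧ beta = (-3) dx ∧ dy.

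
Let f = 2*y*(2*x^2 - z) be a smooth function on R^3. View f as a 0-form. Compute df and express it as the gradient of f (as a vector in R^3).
df = (8*x*y) dx + (4*x^2 - 2*z) dy + (-2*y) dz; grad f = (8*x*y, 4*x^2 - 2*z, -2*y)

For a 0-form f, d f = (∂f/∂x) dx + (∂f/∂y) dy + (∂f/∂z) dz. The components of the vector representation are exactly the entries of grad f in Cartesian coordinates:
  ∂f/∂x = 8*x*y
  ∂f/∂y = 4*x^2 - 2*z
  ∂f/∂z = -2*y.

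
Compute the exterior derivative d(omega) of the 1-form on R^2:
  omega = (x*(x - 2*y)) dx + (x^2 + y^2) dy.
d(omega) = (4*x) dx ∧ dy

For a 1-form omega = sum_i f_i dx_i, the exterior derivative is
  d(omega) = sum_{i < j} (∂f_j/∂x_i - ∂f_i/∂x_j) dx_i ∧ dx_j.
  coefficient of dx ∧ dy: ∂f_2/∂x - ∂f_1/∂y = ∂(x^2 + y^2)/∂x - ∂(x*(x - 2*y))/∂y = 4*x
Assembling: d(omega) = (4*x) dx ∧ dy.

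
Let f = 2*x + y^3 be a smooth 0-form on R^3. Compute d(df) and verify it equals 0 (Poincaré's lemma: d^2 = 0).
d(df) = 0

Step 1: df = sum_i (∂f/∂x_i) dx_i = (2) dx + (3*y^2) dy + (0) dz.
Step 2: Apply d again. Using the 1-form formula, the coefficient of dx ∧ dy in d(df) is ∂^2 f/∂x ∂y - ∂^2 f/∂y ∂x = (0) - (0) = 0 (equality of mixed partials for smooth f).
Similarly for dx ∧ dz and dy ∧ dz — all coefficients vanish. So d(df) = 0.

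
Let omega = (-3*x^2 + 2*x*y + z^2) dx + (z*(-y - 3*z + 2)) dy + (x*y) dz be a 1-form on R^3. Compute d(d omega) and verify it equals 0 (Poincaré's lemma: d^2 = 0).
d(d omega) = 0

Step 1: d omega = sum_{i<j} (∂f_j/∂x_i - ∂f_i/∂x_j) dx_i ∧ dx_j:
  coeff of dx ∧ dy: -2*x
  coeff of dx ∧ dz: y - 2*z
  coeff of dy ∧ dz: x + y + 6*z - 2
Step 2: Apply d again to each 2-form coefficient. The only possible 3-form in R^3 is dx ∧ dy ∧ dz, with coefficient
  ∂(coeff of dy∧dz)/∂x - ∂(coeff of dx∧dz)/∂y + ∂(coeff of dx∧dy)/∂z
  = ∂/∂x (x + y + 6*z - 2) - ∂/∂y (y - 2*z) + ∂/∂z (-2*x).
Each of these terms simplifies to sums of mixed partials that cancel in pairs. The result is 0 (by equality of mixed partials for smooth functions — Schwarz / Clairaut).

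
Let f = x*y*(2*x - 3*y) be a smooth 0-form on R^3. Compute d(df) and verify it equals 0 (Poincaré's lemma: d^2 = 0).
d(df) = 0

Step 1: df = sum_i (∂f/∂x_i) dx_i = (y*(4*x - 3*y)) dx + (2*x*(x - 3*y)) dy + (0) dz.
Step 2: Apply d again. Using the 1-form formula, the coefficient of dx ∧ dy in d(df) is ∂^2 f/∂x ∂y - ∂^2 f/∂y ∂x = (4*x - 6*y) - (4*x - 6*y) = 0 (equality of mixed partials for smooth f).
Similarly for dx ∧ dz and dy ∧ dz — all coefficients vanish. So d(df) = 0.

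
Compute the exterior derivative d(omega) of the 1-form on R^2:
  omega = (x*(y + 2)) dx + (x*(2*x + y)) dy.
d(omega) = (3*x + y) dx ∧ dy

For a 1-form omega = sum_i f_i dx_i, the exterior derivative is
  d(omega) = sum_{i < j} (∂f_j/∂x_i - ∂f_i/∂x_j) dx_i ∧ dx_j.
  coefficient of dx ∧ dy: ∂f_2/∂x - ∂f_1/∂y = ∂(x*(2*x + y))/∂x - ∂(x*(y + 2))/∂y = 3*x + y
Assembling: d(omega) = (3*x + y) dx ∧ dy.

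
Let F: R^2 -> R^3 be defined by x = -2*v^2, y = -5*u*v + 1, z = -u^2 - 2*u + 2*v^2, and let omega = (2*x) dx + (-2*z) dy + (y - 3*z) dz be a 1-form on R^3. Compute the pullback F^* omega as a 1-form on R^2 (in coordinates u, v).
F^* omega = (-6*u^3 - 18*u^2 + 12*u*v^2 - 10*u*v - 14*u + 20*v^3 + 12*v^2 - 2) du + (-10*u^3 + 12*u^2*v - 20*u^2 + 24*u*v - 8*v^3 + 4*v) dv

Using F^*(f dg) = (f ∘ F) d(g ∘ F), substitute each coordinate x_i by F_i(u, v) in f_i, and replace dx_i by d F_i = (∂F_i/∂u) du + (∂F_i/∂v) dv.
  For the x component: f_1(F) = -4*v^2; d F_1 = (0) du + (-4*v) dv
  For the y component: f_2(F) = 2*u^2 + 4*u - 4*v^2; d F_2 = (-5*v) du + (-5*u) dv
  For the z component: f_3(F) = 3*u^2 - 5*u*v + 6*u - 6*v^2 + 1; d F_3 = (-2*u - 2) du + (4*v) dv
Combining and collecting du, dv coefficients:
  coeff of du: -6*u^3 - 18*u^2 + 12*u*v^2 - 10*u*v - 14*u + 20*v^3 + 12*v^2 - 2
  coeff of dv: -10*u^3 + 12*u^2*v - 20*u^2 + 24*u*v - 8*v^3 + 4*v
F^* omega = (-6*u^3 - 18*u^2 + 12*u*v^2 - 10*u*v - 14*u + 20*v^3 + 12*v^2 - 2) du + (-10*u^3 + 12*u^2*v - 20*u^2 + 24*u*v - 8*v^3 + 4*v) dv.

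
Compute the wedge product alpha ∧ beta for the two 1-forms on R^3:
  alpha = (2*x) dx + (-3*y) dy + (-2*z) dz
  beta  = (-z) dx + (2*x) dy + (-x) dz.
alpha ∧ beta = (4*x^2 - 3*y*z) dx ∧ dy + (-2*x^2 - 2*z^2) dx ∧ dz + (x*(3*y + 4*z)) dy ∧ dz

Distribute the wedge, using dx_i ∧ dx_j = -dx_j ∧ dx_i and dx_i ∧ dx_i = 0. For each pair (i, j) with i < j, the coefficient of dx_i ∧ dx_j in alpha ∧ beta is (alpha_i * beta_j - alpha_j * beta_i). Collecting: alpha ∧ beta = (4*x^2 - 3*y*z) dx ∧ dy + (-2*x^2 - 2*z^2) dx ∧ dz + (x*(3*y + 4*z)) dy ∧ dz.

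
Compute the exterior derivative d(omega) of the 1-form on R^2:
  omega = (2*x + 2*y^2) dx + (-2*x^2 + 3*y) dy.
d(omega) = (-4*x - 4*y) dx ∧ dy

For a 1-form omega = sum_i f_i dx_i, the exterior derivative is
  d(omega) = sum_{i < j} (∂f_j/∂x_i - ∂f_i/∂x_j) dx_i ∧ dx_j.
  coefficient of dx ∧ dy: ∂f_2/∂x - ∂f_1/∂y = ∂(-2*x^2 + 3*y)/∂x - ∂(2*x + 2*y^2)/∂y = -4*x - 4*y
Assembling: d(omega) = (-4*x - 4*y) dx ∧ dy.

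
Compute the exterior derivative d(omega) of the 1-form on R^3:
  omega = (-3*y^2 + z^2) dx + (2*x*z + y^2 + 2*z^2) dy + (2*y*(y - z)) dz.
d(omega) = (6*y + 2*z) dx ∧ dy + (-2*z) dx ∧ dz + (-2*x + 4*y - 6*z) dy ∧ dz

For a 1-form omega = sum_i f_i dx_i, the exterior derivative is
  d(omega) = sum_{i < j} (∂f_j/∂x_i - ∂f_i/∂x_j) dx_i ∧ dx_j.
  coefficient of dx ∧ dy: ∂f_2/∂x - ∂f_1/∂y = ∂(2*x*z + y^2 + 2*z^2)/∂x - ∂(-3*y^2 + z^2)/∂y = 6*y + 2*z
  coefficient of dx ∧ dz: ∂f_3/∂x - ∂f_1/∂z = ∂(2*y*(y - z))/∂x - ∂(-3*y^2 + z^2)/∂z = -2*z
  coefficient of dy ∧ dz: ∂f_3/∂y - ∂f_2/∂z = ∂(2*y*(y - z))/∂y - ∂(2*x*z + y^2 + 2*z^2)/∂z = -2*x + 4*y - 6*z
Assembling: d(omega) = (6*y + 2*z) dx ∧ dy + (-2*z) dx ∧ dz + (-2*x + 4*y - 6*z) dy ∧ dz.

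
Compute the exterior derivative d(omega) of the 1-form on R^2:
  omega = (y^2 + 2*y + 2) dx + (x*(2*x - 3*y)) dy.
d(omega) = (4*x - 5*y - 2) dx ∧ dy

For a 1-form omega = sum_i f_i dx_i, the exterior derivative is
  d(omega) = sum_{i < j} (∂f_j/∂x_i - ∂f_i/∂x_j) dx_i ∧ dx_j.
  coefficient of dx ∧ dy: ∂f_2/∂x - ∂f_1/∂y = ∂(x*(2*x - 3*y))/∂x - ∂(y^2 + 2*y + 2)/∂y = 4*x - 5*y - 2
Assembling: d(omega) = (4*x - 5*y - 2) dx ∧ dy.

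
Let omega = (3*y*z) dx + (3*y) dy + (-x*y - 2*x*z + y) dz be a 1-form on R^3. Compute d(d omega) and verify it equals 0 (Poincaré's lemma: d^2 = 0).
d(d omega) = 0

Step 1: d omega = sum_{i<j} (∂f_j/∂x_i - ∂f_i/∂x_j) dx_i ∧ dx_j:
  coeff of dx ∧ dy: -3*z
  coeff of dx ∧ dz: -4*y - 2*z
  coeff of dy ∧ dz: 1 - x
Step 2: Apply d again to each 2-form coefficient. The only possible 3-form in R^3 is dx ∧ dy ∧ dz, with coefficient
  ∂(coeff of dy∧dz)/∂x - ∂(coeff of dx∧dz)/∂y + ∂(coeff of dx∧dy)/∂z
  = ∂/∂x (1 - x) - ∂/∂y (-4*y - 2*z) + ∂/∂z (-3*z).
Each of these terms simplifies to sums of mixed partials that cancel in pairs. The result is 0 (by equality of mixed partials for smooth functions — Schwarz / Clairaut).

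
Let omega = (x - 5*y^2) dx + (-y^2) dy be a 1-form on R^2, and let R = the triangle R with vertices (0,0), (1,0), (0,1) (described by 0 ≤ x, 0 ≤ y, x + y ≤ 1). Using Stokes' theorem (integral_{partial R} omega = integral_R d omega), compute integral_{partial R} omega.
integral_(partial R) omega = 5/3

Stokes: integral_partial_R omega = integral_R d omega with d omega = (∂Q/∂x - ∂P/∂y) dx ∧ dy.
  ∂Q/∂x = 0
  ∂P/∂y = -10*y
  integrand = ∂Q/∂x - ∂P/∂y = 10*y.
Integrating over R: integral_0^1 integral_0^{1-x} (10*y) dy dx = 5/3.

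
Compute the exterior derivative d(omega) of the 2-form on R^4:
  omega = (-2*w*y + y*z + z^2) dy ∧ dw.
d(omega) = (-y - 2*z) dy ∧ dz ∧ dw

For a 2-form omega = sum_{i<j} g_{ij} dx_i ∧ dx_j, the exterior derivative is
  d(omega) = sum_{i<j} d(g_{ij}) ∧ dx_i ∧ dx_j = sum_{i<j, k} (∂g_{ij}/∂x_k) dx_k ∧ dx_i ∧ dx_j.
Expand each term, using dx_k ∧ dx_i ∧ dx_j = sgn(permutation) dx_{(a)} ∧ dx_{(b)} ∧ dx_{(c)} with (a < b < c) sorted:
  d(-2*w*y + y*z + z^2) includes (∂/∂z)(-2*w*y + y*z + z^2) dz = (y + 2*z) dz, which multiplied by dy ∧ dw gives (-y - 2*z) dy ∧ dz ∧ dw
Collecting like 3-forms: d(omega) = (-y - 2*z) dy ∧ dz ∧ dw.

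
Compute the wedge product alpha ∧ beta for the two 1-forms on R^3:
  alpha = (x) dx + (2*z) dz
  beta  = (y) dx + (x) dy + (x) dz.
alpha ∧ beta = (x^2) dx ∧ dy + (x^2 - 2*y*z) dx ∧ dz + (-2*x*z) dy ∧ dz

Distribute the wedge, using dx_i ∧ dx_j = -dx_j ∧ dx_i and dx_i ∧ dx_i = 0. For each pair (i, j) with i < j, the coefficient of dx_i ∧ dx_j in alpha ∧ beta is (alpha_i * beta_j - alpha_j * beta_i). Collecting: alpha ∧ beta = (x^2) dx ∧ dy + (x^2 - 2*y*z) dx ∧ dz + (-2*x*z) dy ∧ dz.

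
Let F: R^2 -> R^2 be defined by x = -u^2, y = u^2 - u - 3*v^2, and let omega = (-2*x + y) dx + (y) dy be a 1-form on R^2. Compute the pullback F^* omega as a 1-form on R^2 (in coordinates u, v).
F^* omega = (-4*u^3 - u^2 + u + 3*v^2) du + (6*v*(-u^2 + u + 3*v^2)) dv

Using F^*(f dg) = (f ∘ F) d(g ∘ F), substitute each coordinate x_i by F_i(u, v) in f_i, and replace dx_i by d F_i = (∂F_i/∂u) du + (∂F_i/∂v) dv.
  For the x component: f_1(F) = 3*u^2 - u - 3*v^2; d F_1 = (-2*u) du + (0) dv
  For the y component: f_2(F) = u^2 - u - 3*v^2; d F_2 = (2*u - 1) du + (-6*v) dv
Combining and collecting du, dv coefficients:
  coeff of du: -4*u^3 - u^2 + u + 3*v^2
  coeff of dv: 6*v*(-u^2 + u + 3*v^2)
F^* omega = (-4*u^3 - u^2 + u + 3*v^2) du + (6*v*(-u^2 + u + 3*v^2)) dv.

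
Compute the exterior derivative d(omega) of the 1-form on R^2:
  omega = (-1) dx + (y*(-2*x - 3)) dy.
d(omega) = (-2*y) dx ∧ dy

For a 1-form omega = sum_i f_i dx_i, the exterior derivative is
  d(omega) = sum_{i < j} (∂f_j/∂x_i - ∂f_i/∂x_j) dx_i ∧ dx_j.
  coefficient of dx ∧ dy: ∂f_2/∂x - ∂f_1/∂y = ∂(y*(-2*x - 3))/∂x - ∂(-1)/∂y = -2*y
Assembling: d(omega) = (-2*y) dx ∧ dy.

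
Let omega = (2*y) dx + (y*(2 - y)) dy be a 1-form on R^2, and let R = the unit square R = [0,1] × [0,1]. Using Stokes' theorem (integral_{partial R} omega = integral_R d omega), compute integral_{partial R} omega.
integral_(partial R) omega = -2

Stokes: integral_partial_R omega = integral_R d omega with d omega = (∂Q/∂x - ∂P/∂y) dx ∧ dy.
  ∂Q/∂x = 0
  ∂P/∂y = 2
  integrand = ∂Q/∂x - ∂P/∂y = -2.
Integrating over R: integral_0^1 integral_0^1 (-2) dx dy = -2.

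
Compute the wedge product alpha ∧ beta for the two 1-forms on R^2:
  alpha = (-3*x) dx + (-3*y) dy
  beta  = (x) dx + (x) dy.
alpha ∧ beta = (3*x*(-x + y)) dx ∧ dy

Distribute the wedge, using dx_i ∧ dx_j = -dx_j ∧ dx_i and dx_i ∧ dx_i = 0. For each pair (i, j) with i < j, the coefficient of dx_i ∧ dx_j in alpha ∧ beta is (alpha_i * beta_j - alpha_j * beta_i). Collecting: alpha ∧ beta = (3*x*(-x + y)) dx ∧ dy.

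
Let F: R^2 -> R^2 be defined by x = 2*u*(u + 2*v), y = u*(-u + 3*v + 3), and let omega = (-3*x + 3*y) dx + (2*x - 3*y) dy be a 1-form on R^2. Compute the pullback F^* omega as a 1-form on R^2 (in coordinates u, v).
F^* omega = (u*(-50*u^2 - 25*u*v + 75*u - 15*v^2 + 6*v - 27)) du + (u^2*(-15*u - 15*v + 9)) dv

Using F^*(f dg) = (f ∘ F) d(g ∘ F), substitute each coordinate x_i by F_i(u, v) in f_i, and replace dx_i by d F_i = (∂F_i/∂u) du + (∂F_i/∂v) dv.
  For the x component: f_1(F) = 3*u*(-3*u - v + 3); d F_1 = (4*u + 4*v) du + (4*u) dv
  For the y component: f_2(F) = u*(7*u - v - 9); d F_2 = (-2*u + 3*v + 3) du + (3*u) dv
Combining and collecting du, dv coefficients:
  coeff of du: u*(-50*u^2 - 25*u*v + 75*u - 15*v^2 + 6*v - 27)
  coeff of dv: u^2*(-15*u - 15*v + 9)
F^* omega = (u*(-50*u^2 - 25*u*v + 75*u - 15*v^2 + 6*v - 27)) du + (u^2*(-15*u - 15*v + 9)) dv.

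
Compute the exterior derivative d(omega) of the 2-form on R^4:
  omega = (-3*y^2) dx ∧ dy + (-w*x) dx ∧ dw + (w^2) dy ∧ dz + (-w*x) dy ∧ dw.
d(omega) = (2*w) dy ∧ dz ∧ dw + (-w) dx ∧ dy ∧ dw

For a 2-form omega = sum_{i<j} g_{ij} dx_i ∧ dx_j, the exterior derivative is
  d(omega) = sum_{i<j} d(g_{ij}) ∧ dx_i ∧ dx_j = sum_{i<j, k} (∂g_{ij}/∂x_k) dx_k ∧ dx_i ∧ dx_j.
Expand each term, using dx_k ∧ dx_i ∧ dx_j = sgn(permutation) dx_{(a)} ∧ dx_{(b)} ∧ dx_{(c)} with (a < b < c) sorted:
  d(w^2) includes (∂/∂w)(w^2) dw = (2*w) dw, which multiplied by dy ∧ dz gives (2*w) dy ∧ dz ∧ dw
  d(-w*x) includes (∂/∂x)(-w*x) dx = (-w) dx, which multiplied by dy ∧ dw gives (-w) dx ∧ dy ∧ dw
Collecting like 3-forms: d(omega) = (2*w) dy ∧ dz ∧ dw + (-w) dx ∧ dy ∧ dw.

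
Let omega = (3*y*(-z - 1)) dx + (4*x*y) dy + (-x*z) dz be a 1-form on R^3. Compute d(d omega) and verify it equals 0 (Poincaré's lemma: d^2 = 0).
d(d omega) = 0

Step 1: d omega = sum_{i<j} (∂f_j/∂x_i - ∂f_i/∂x_j) dx_i ∧ dx_j:
  coeff of dx ∧ dy: 4*y + 3*z + 3
  coeff of dx ∧ dz: 3*y - z
  coeff of dy ∧ dz: 0
Step 2: Apply d again to each 2-form coefficient. The only possible 3-form in R^3 is dx ∧ dy ∧ dz, with coefficient
  ∂(coeff of dy∧dz)/∂x - ∂(coeff of dx∧dz)/∂y + ∂(coeff of dx∧dy)/∂z
  = ∂/∂x (0) - ∂/∂y (3*y - z) + ∂/∂z (4*y + 3*z + 3).
Each of these terms simplifies to sums of mixed partials that cancel in pairs. The result is 0 (by equality of mixed partials for smooth functions — Schwarz / Clairaut).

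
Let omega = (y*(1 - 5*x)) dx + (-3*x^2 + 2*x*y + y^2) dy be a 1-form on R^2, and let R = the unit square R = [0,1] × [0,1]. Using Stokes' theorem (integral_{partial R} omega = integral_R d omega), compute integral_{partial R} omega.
integral_(partial R) omega = -1/2

Stokes: integral_partial_R omega = integral_R d omega with d omega = (∂Q/∂x - ∂P/∂y) dx ∧ dy.
  ∂Q/∂x = -6*x + 2*y
  ∂P/∂y = 1 - 5*x
  integrand = ∂Q/∂x - ∂P/∂y = -x + 2*y - 1.
Integrating over R: integral_0^1 integral_0^1 (-x + 2*y - 1) dx dy = -1/2.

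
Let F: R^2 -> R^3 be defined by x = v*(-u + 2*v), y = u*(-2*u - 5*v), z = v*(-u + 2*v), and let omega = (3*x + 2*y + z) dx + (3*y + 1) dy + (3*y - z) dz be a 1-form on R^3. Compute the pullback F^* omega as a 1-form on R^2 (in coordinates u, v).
F^* omega = (24*u^3 + 100*u^2*v + 103*u*v^2 - 4*u - 6*v^3 - 5*v) du + (40*u^3 + 63*u^2*v - 118*u*v^2 - 5*u + 24*v^3) dv

Using F^*(f dg) = (f ∘ F) d(g ∘ F), substitute each coordinate x_i by F_i(u, v) in f_i, and replace dx_i by d F_i = (∂F_i/∂u) du + (∂F_i/∂v) dv.
  For the x component: f_1(F) = -4*u^2 - 14*u*v + 8*v^2; d F_1 = (-v) du + (-u + 4*v) dv
  For the y component: f_2(F) = -6*u^2 - 15*u*v + 1; d F_2 = (-4*u - 5*v) du + (-5*u) dv
  For the z component: f_3(F) = -6*u^2 - 14*u*v - 2*v^2; d F_3 = (-v) du + (-u + 4*v) dv
Combining and collecting du, dv coefficients:
  coeff of du: 24*u^3 + 100*u^2*v + 103*u*v^2 - 4*u - 6*v^3 - 5*v
  coeff of dv: 40*u^3 + 63*u^2*v - 118*u*v^2 - 5*u + 24*v^3
F^* omega = (24*u^3 + 100*u^2*v + 103*u*v^2 - 4*u - 6*v^3 - 5*v) du + (40*u^3 + 63*u^2*v - 118*u*v^2 - 5*u + 24*v^3) dv.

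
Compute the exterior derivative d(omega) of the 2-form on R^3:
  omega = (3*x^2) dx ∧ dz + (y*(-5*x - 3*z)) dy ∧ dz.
d(omega) = (-5*y) dx ∧ dy ∧ dz

For a 2-form omega = sum_{i<j} g_{ij} dx_i ∧ dx_j, the exterior derivative is
  d(omega) = sum_{i<j} d(g_{ij}) ∧ dx_i ∧ dx_j = sum_{i<j, k} (∂g_{ij}/∂x_k) dx_k ∧ dx_i ∧ dx_j.
Expand each term, using dx_k ∧ dx_i ∧ dx_j = sgn(permutation) dx_{(a)} ∧ dx_{(b)} ∧ dx_{(c)} with (a < b < c) sorted:
  d(y*(-5*x - 3*z)) includes (∂/∂x)(y*(-5*x - 3*z)) dx = (-5*y) dx, which multiplied by dy ∧ dz gives (-5*y) dx ∧ dy ∧ dz
Collecting like 3-forms: d(omega) = (-5*y) dx ∧ dy ∧ dz.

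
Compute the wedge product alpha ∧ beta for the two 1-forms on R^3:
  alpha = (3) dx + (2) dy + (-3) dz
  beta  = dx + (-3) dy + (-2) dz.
alpha ∧ beta = (-11) dx ∧ dy + (-3) dx ∧ dz + (-13) dy ∧ dz

Distribute the wedge, using dx_i ∧ dx_j = -dx_j ∧ dx_i and dx_i ∧ dx_i = 0. For each pair (i, j) with i < j, the coefficient of dx_i ∧ dx_j in alpha ∧ beta is (alpha_i * beta_j - alpha_j * beta_i). Collecting: alpha ∧ beta = (-11) dx ∧ dy + (-3) dx ∧ dz + (-13) dy ∧ dz.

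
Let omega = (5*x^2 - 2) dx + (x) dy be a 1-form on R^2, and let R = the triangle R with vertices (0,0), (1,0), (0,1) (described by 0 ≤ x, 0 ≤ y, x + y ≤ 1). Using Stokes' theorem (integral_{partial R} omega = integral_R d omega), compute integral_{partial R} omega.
integral_(partial R) omega = 1/2

Stokes: integral_partial_R omega = integral_R d omega with d omega = (∂Q/∂x - ∂P/∂y) dx ∧ dy.
  ∂Q/∂x = 1
  ∂P/∂y = 0
  integrand = ∂Q/∂x - ∂P/∂y = 1.
Integrating over R: integral_0^1 integral_0^{1-x} (1) dy dx = 1/2.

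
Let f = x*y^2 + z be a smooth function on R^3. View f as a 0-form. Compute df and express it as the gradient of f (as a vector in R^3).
df = (y^2) dx + (2*x*y) dy + (1) dz; grad f = (y^2, 2*x*y, 1)

For a 0-form f, d f = (∂f/∂x) dx + (∂f/∂y) dy + (∂f/∂z) dz. The components of the vector representation are exactly the entries of grad f in Cartesian coordinates:
  ∂f/∂x = y^2
  ∂f/∂y = 2*x*y
  ∂f/∂z = 1.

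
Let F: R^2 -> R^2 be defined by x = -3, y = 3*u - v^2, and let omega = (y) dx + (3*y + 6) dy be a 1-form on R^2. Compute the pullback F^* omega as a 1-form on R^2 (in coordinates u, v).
F^* omega = (27*u - 9*v^2 + 18) du + (6*v*(-3*u + v^2 - 2)) dv

Using F^*(f dg) = (f ∘ F) d(g ∘ F), substitute each coordinate x_i by F_i(u, v) in f_i, and replace dx_i by d F_i = (∂F_i/∂u) du + (∂F_i/∂v) dv.
  For the x component: f_1(F) = 3*u - v^2; d F_1 = (0) du + (0) dv
  For the y component: f_2(F) = 9*u - 3*v^2 + 6; d F_2 = (3) du + (-2*v) dv
Combining and collecting du, dv coefficients:
  coeff of du: 27*u - 9*v^2 + 18
  coeff of dv: 6*v*(-3*u + v^2 - 2)
F^* omega = (27*u - 9*v^2 + 18) du + (6*v*(-3*u + v^2 - 2)) dv.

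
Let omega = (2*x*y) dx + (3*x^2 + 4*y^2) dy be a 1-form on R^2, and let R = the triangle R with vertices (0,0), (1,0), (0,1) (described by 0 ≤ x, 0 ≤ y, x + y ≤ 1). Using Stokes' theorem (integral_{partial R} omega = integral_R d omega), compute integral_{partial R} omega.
integral_(partial R) omega = 2/3

Stokes: integral_partial_R omega = integral_R d omega with d omega = (∂Q/∂x - ∂P/∂y) dx ∧ dy.
  ∂Q/∂x = 6*x
  ∂P/∂y = 2*x
  integrand = ∂Q/∂x - ∂P/∂y = 4*x.
Integrating over R: integral_0^1 integral_0^{1-x} (4*x) dy dx = 2/3.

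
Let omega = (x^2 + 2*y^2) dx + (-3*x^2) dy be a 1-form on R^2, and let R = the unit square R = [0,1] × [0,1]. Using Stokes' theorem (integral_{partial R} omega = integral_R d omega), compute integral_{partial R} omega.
integral_(partial R) omega = -5

Stokes: integral_partial_R omega = integral_R d omega with d omega = (∂Q/∂x - ∂P/∂y) dx ∧ dy.
  ∂Q/∂x = -6*x
  ∂P/∂y = 4*y
  integrand = ∂Q/∂x - ∂P/∂y = -6*x - 4*y.
Integrating over R: integral_0^1 integral_0^1 (-6*x - 4*y) dx dy = -5.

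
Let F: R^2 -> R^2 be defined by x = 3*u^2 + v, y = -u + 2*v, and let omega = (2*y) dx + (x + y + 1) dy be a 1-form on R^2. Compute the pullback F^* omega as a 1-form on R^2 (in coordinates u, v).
F^* omega = (-15*u^2 + 24*u*v + u - 3*v - 1) du + (6*u^2 - 4*u + 10*v + 2) dv

Using F^*(f dg) = (f ∘ F) d(g ∘ F), substitute each coordinate x_i by F_i(u, v) in f_i, and replace dx_i by d F_i = (∂F_i/∂u) du + (∂F_i/∂v) dv.
  For the x component: f_1(F) = -2*u + 4*v; d F_1 = (6*u) du + (1) dv
  For the y component: f_2(F) = 3*u^2 - u + 3*v + 1; d F_2 = (-1) du + (2) dv
Combining and collecting du, dv coefficients:
  coeff of du: -15*u^2 + 24*u*v + u - 3*v - 1
  coeff of dv: 6*u^2 - 4*u + 10*v + 2
F^* omega = (-15*u^2 + 24*u*v + u - 3*v - 1) du + (6*u^2 - 4*u + 10*v + 2) dv.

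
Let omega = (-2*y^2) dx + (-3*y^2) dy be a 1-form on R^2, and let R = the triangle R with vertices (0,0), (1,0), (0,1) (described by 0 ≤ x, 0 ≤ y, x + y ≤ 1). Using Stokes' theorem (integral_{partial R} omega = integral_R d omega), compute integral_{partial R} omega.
integral_(partial R) omega = 2/3

Stokes: integral_partial_R omega = integral_R d omega with d omega = (∂Q/∂x - ∂P/∂y) dx ∧ dy.
  ∂Q/∂x = 0
  ∂P/∂y = -4*y
  integrand = ∂Q/∂x - ∂P/∂y = 4*y.
Integrating over R: integral_0^1 integral_0^{1-x} (4*y) dy dx = 2/3.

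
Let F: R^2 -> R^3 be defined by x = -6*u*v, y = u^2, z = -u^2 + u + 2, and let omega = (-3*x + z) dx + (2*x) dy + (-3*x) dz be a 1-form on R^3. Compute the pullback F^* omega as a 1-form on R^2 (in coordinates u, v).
F^* omega = (6*v*(-9*u^2 - 18*u*v + 2*u - 2)) du + (6*u*(u^2 - 18*u*v - u - 2)) dv

Using F^*(f dg) = (f ∘ F) d(g ∘ F), substitute each coordinate x_i by F_i(u, v) in f_i, and replace dx_i by d F_i = (∂F_i/∂u) du + (∂F_i/∂v) dv.
  For the x component: f_1(F) = -u^2 + 18*u*v + u + 2; d F_1 = (-6*v) du + (-6*u) dv
  For the y component: f_2(F) = -12*u*v; d F_2 = (2*u) du + (0) dv
  For the z component: f_3(F) = 18*u*v; d F_3 = (1 - 2*u) du + (0) dv
Combining and collecting du, dv coefficients:
  coeff of du: 6*v*(-9*u^2 - 18*u*v + 2*u - 2)
  coeff of dv: 6*u*(u^2 - 18*u*v - u - 2)
F^* omega = (6*v*(-9*u^2 - 18*u*v + 2*u - 2)) du + (6*u*(u^2 - 18*u*v - u - 2)) dv.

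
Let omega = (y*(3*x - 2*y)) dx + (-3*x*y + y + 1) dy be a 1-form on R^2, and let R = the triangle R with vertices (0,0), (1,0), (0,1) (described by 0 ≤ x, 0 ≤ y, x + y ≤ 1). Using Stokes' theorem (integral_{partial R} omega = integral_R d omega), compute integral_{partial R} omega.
integral_(partial R) omega = -1/3

Stokes: integral_partial_R omega = integral_R d omega with d omega = (∂Q/∂x - ∂P/∂y) dx ∧ dy.
  ∂Q/∂x = -3*y
  ∂P/∂y = 3*x - 4*y
  integrand = ∂Q/∂x - ∂P/∂y = -3*x + y.
Integrating over R: integral_0^1 integral_0^{1-x} (-3*x + y) dy dx = -1/3.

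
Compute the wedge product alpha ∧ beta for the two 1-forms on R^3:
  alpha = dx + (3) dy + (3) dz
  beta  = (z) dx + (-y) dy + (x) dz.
alpha ∧ beta = (-y - 3*z) dx ∧ dy + (x - 3*z) dx ∧ dz + (3*x + 3*y) dy ∧ dz

Distribute the wedge, using dx_i ∧ dx_j = -dx_j ∧ dx_i and dx_i ∧ dx_i = 0. For each pair (i, j) with i < j, the coefficient of dx_i ∧ dx_j in alpha ∧ beta is (alpha_i * beta_j - alpha_j * beta_i). Collecting: alpha ∧ beta = (-y - 3*z) dx ∧ dy + (x - 3*z) dx ∧ dz + (3*x + 3*y) dy ∧ dz.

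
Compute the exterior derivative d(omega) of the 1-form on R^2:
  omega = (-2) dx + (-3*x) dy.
d(omega) = (-3) dx ∧ dy

For a 1-form omega = sum_i f_i dx_i, the exterior derivative is
  d(omega) = sum_{i < j} (∂f_j/∂x_i - ∂f_i/∂x_j) dx_i ∧ dx_j.
  coefficient of dx ∧ dy: ∂f_2/∂x - ∂f_1/∂y = ∂(-3*x)/∂x - ∂(-2)/∂y = -3
Assembling: d(omega) = (-3) dx ∧ dy.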